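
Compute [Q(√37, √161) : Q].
[Q(√37, √161) : Q] = 4

[Q(√37):Q] = 2 (min poly x^2 - 37, irreducible since 37 is squarefree > 1). For the top step, suppose √161 ∈ Q(√37), say √161 = c + d√37 with c, d ∈ Q. Squaring: 161 = c^2 + 37d^2 + 2cd√37. Since √37 ∉ Q this forces 2cd = 0. If d = 0 then √161 = c ∈ Q, contradicting 161 squarefree > 1. If c = 0 then 161 = 37d^2, so 37·161 = (37d)^2 is a perfect square in Q — but 37·161 = 5957 is not a perfect square (since 37 and 161 are distinct squarefree integers). Contradiction. Hence √161 ∉ Q(√37), so x^2 - 161 stays irreducible over Q(√37) and [Q(√37, √161) : Q(√37)] = 2. By the tower law, [Q(√37, √161) : Q] = 2 · 2 = 4.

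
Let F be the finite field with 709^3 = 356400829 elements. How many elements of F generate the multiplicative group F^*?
There are φ(356400828) = 100098720 primitive elements

F_q^* is cyclic of order q - 1 = 356400828. A cyclic group of order m has exactly φ(m) generators. Here m = 356400828 = 2^2 · 3^2 · 7 · 59 · 23971, so the number of primitive elements is φ(356400828) = 100098720.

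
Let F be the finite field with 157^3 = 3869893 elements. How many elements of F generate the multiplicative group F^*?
There are φ(3869892) = 1190592 primitive elements

F_q^* is cyclic of order q - 1 = 3869892. A cyclic group of order m has exactly φ(m) generators. Here m = 3869892 = 2^2 · 3^2 · 13 · 8269, so the number of primitive elements is φ(3869892) = 1190592.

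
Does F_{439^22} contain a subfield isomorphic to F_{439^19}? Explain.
No: F_{439^19} is not a subfield of F_{439^22}

F_{p^m} embeds in F_{p^n} iff m | n. Here 19 ∤ 22 (since 22 = 1·19 + 3 with remainder 3 ≠ 0), so F_{439^19} is not a subfield of F_{439^22}. Equivalently: if it were, the tower law would give 19 = [F_{439^19}:F_439] dividing [F_{439^22}:F_439] = 22, contradiction.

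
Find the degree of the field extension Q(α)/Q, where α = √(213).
[Q(α):Q] = 2

[Q(α):Q] equals the degree of the minimal polynomial of α. Here α^2 = 213 and x^2 - 213 is irreducible (d = 213 is squarefree, ≠ 1, hence not a square), so deg(m_α) = 2. Thus [Q(α):Q] = 2.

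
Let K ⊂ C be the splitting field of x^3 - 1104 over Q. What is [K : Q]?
[K : Q] = 6

The roots of x^3 - 1104 are ∛1104, ω∛1104, ω^2∛1104 where ω = e^(2πi/3) is a primitive cube root of unity, so K = Q(∛1104, ω). Now [Q(∛1104):Q] = 3 (since 1104 is not a perfect cube, x^3 - 1104 is irreducible) and [Q(ω):Q] = 2. Both 2 and 3 divide [K:Q], and [K:Q] ≤ 3·2 = 6, so [K:Q] = 6. (Equivalently: Q(∛1104) ⊂ R but ω ∉ R, so [K : Q(∛1104)] = 2.)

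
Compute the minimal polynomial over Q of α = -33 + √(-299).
m_α(x) = x^2 + 66x + 1388

From α + 33 = √(-299), squaring gives (α + 33)^2 = -299, i.e. α^2 + 66α + 1089 = -299, so α^2 + 66α + 1388 = 0. The discriminant of x^2 + 66x + 1388 is (66)^2 - 4·(1388) = 4356 - 5552 = -1196, and 4·(-299) is not a perfect square in Q since -299 is squarefree and ≠ 1. Hence x^2 + 66x + 1388 is irreducible over Q and is the minimal polynomial of α.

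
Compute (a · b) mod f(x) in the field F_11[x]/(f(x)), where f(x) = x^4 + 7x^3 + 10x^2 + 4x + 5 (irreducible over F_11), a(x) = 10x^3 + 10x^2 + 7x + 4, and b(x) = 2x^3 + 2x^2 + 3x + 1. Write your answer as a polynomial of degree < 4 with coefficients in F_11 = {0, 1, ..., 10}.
a · b ≡ 4x^3 + x^2 + x (mod f(x))

Multiply in F_11[x]: a(x)·b(x) = (10x^3 + 10x^2 + 7x + 4)·(2x^3 + 2x^2 + 3x + 1) = 9x^6 + 7x^5 + 9x^4 + 7x^3 + 6x^2 + 8x + 4. This has degree ≥ 4, so divide by f(x) over F_11: 9x^6 + 7x^5 + 9x^4 + 7x^3 + 6x^2 + 8x + 4 = (9x^2 + 10x + 3)·(x^4 + 7x^3 + 10x^2 + 4x + 5) + (4x^3 + x^2 + x). Hence a·b ≡ 4x^3 + x^2 + x (mod f). (F_11[x]/(f) is a field with 11^4 = 14641 elements since f is irreducible of degree 4.)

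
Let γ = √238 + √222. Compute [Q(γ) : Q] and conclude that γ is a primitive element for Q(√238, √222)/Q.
[Q(γ) : Q] = 4 (equivalently, Q(γ) = Q(√238, √222))

Obviously Q(γ) ⊆ Q(√238, √222), and [Q(√238, √222):Q] = 4 (since 238, 222 are distinct squarefree integers > 1 with 52836 not a perfect square). To show equality we compute the minimal polynomial of γ. From γ = √238 + √222: γ^2 = 238 + 2√(52836) + 222 = 460 + 2√(52836), so γ^2 - 460 = 2√(52836); squaring, (γ^2 - 460)^2 = 4·52836, i.e. γ^4 - 920γ^2 + 211600 - 211344 = 0, i.e. γ^4 - 920γ^2 + 256 = 0. So γ is a root of x^4 - 920x^2 + 256. This polynomial is irreducible over Q: it has no rational root (each ±√238 ± √222 is irrational), and any factorization into two quadratics over Q would force √(52836) ∈ Q (pairing opposite roots) or √238, √222 ∈ Q (other pairings), all impossible. Hence [Q(γ):Q] = 4 = [Q(√238, √222):Q], so Q(γ) = Q(√238, √222).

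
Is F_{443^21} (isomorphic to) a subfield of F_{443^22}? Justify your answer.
No: F_{443^21} is not a subfield of F_{443^22}

F_{p^m} embeds in F_{p^n} iff m | n. Here 21 ∤ 22 (since 22 = 1·21 + 1 with remainder 1 ≠ 0), so F_{443^21} is not a subfield of F_{443^22}. Equivalently: if it were, the tower law would give 21 = [F_{443^21}:F_443] dividing [F_{443^22}:F_443] = 22, contradiction.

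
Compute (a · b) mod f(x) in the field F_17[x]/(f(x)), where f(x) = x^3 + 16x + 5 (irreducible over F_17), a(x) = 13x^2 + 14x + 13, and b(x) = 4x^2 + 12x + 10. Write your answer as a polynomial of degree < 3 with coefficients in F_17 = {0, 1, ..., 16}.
a · b ≡ 11x^2 + 10x + 5 (mod f(x))

Multiply in F_17[x]: a(x)·b(x) = (13x^2 + 14x + 13)·(4x^2 + 12x + 10) = x^4 + 8x^3 + 10x^2 + 7x + 11. This has degree ≥ 3, so divide by f(x) over F_17: x^4 + 8x^3 + 10x^2 + 7x + 11 = (x + 8)·(x^3 + 16x + 5) + (11x^2 + 10x + 5). Hence a·b ≡ 11x^2 + 10x + 5 (mod f). (F_17[x]/(f) is a field with 17^3 = 4913 elements since f is irreducible of degree 3.)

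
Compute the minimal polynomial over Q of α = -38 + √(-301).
m_α(x) = x^2 + 76x + 1745

From α + 38 = √(-301), squaring gives (α + 38)^2 = -301, i.e. α^2 + 76α + 1444 = -301, so α^2 + 76α + 1745 = 0. The discriminant of x^2 + 76x + 1745 is (76)^2 - 4·(1745) = 5776 - 6980 = -1204, and 4·(-301) is not a perfect square in Q since -301 is squarefree and ≠ 1. Hence x^2 + 76x + 1745 is irreducible over Q and is the minimal polynomial of α.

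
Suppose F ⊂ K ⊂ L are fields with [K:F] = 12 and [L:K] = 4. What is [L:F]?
[L:F] = 48

The tower law says that for any tower of field extensions F ⊂ K ⊂ L with finite degrees, [L:F] = [L:K] · [K:F]. Here this gives [L:F] = 4 · 12 = 48.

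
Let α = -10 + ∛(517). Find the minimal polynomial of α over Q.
m_α(x) = x^3 + 30x^2 + 300x + 483

Set β = α + 10 = ∛(517), so β^3 = 517. Then (α + 10)^3 - 517 = 0, i.e. α is a root of g(x) = (x + 10)^3 - 517 = x^3 + 30x^2 + 300x + 483. Since g(x) = h(x + 10) where h(x) = x^3 - 517, and h is irreducible over Q (because 517 is not a perfect cube, so h has no rational root, and a monic cubic with no rational root is irreducible), g is also irreducible (irreducibility is preserved under the substitution x → x + 10). Hence m_α(x) = x^3 + 30x^2 + 300x + 483.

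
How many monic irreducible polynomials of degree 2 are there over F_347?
There are 60031 monic irreducible polynomials of degree 2 over F_347

Each element of F_{347^2} that lies in no proper subfield is a root of exactly one monic irreducible of degree 2 over F_347, and each such polynomial has 2 distinct roots in F_{347^2}. By Möbius inversion the count is N_347(2) = (1/2) Σ_{d|2} μ(2/d) · 347^d = (1/2)(μ(2)·347^1 + μ(1)·347^2) = 120062/2 = 60031.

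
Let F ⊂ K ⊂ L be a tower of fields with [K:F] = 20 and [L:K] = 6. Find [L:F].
[L:F] = 120

The tower law says that for any tower of field extensions F ⊂ K ⊂ L with finite degrees, [L:F] = [L:K] · [K:F]. Here this gives [L:F] = 6 · 20 = 120.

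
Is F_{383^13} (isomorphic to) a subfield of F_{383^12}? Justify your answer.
No: F_{383^13} is not a subfield of F_{383^12}

F_{p^m} embeds in F_{p^n} iff m | n. Here 13 ∤ 12 (since 12 = 0·13 + 12 with remainder 12 ≠ 0), so F_{383^13} is not a subfield of F_{383^12}. Equivalently: if it were, the tower law would give 13 = [F_{383^13}:F_383] dividing [F_{383^12}:F_383] = 12, contradiction.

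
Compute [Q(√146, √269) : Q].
[Q(√146, √269) : Q] = 4

[Q(√146):Q] = 2 (min poly x^2 - 146, irreducible since 146 is squarefree > 1). For the top step, suppose √269 ∈ Q(√146), say √269 = c + d√146 with c, d ∈ Q. Squaring: 269 = c^2 + 146d^2 + 2cd√146. Since √146 ∉ Q this forces 2cd = 0. If d = 0 then √269 = c ∈ Q, contradicting 269 squarefree > 1. If c = 0 then 269 = 146d^2, so 146·269 = (146d)^2 is a perfect square in Q — but 146·269 = 39274 is not a perfect square (since 146 and 269 are distinct squarefree integers). Contradiction. Hence √269 ∉ Q(√146), so x^2 - 269 stays irreducible over Q(√146) and [Q(√146, √269) : Q(√146)] = 2. By the tower law, [Q(√146, √269) : Q] = 2 · 2 = 4.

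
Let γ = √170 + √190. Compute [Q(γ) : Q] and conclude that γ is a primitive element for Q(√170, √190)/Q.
[Q(γ) : Q] = 4 (equivalently, Q(γ) = Q(√170, √190))

Obviously Q(γ) ⊆ Q(√170, √190), and [Q(√170, √190):Q] = 4 (since 170, 190 are distinct squarefree integers > 1 with 32300 not a perfect square). To show equality we compute the minimal polynomial of γ. From γ = √170 + √190: γ^2 = 170 + 2√(32300) + 190 = 360 + 2√(32300), so γ^2 - 360 = 2√(32300); squaring, (γ^2 - 360)^2 = 4·32300, i.e. γ^4 - 720γ^2 + 129600 - 129200 = 0, i.e. γ^4 - 720γ^2 + 400 = 0. So γ is a root of x^4 - 720x^2 + 400. This polynomial is irreducible over Q: it has no rational root (each ±√170 ± √190 is irrational), and any factorization into two quadratics over Q would force √(32300) ∈ Q (pairing opposite roots) or √170, √190 ∈ Q (other pairings), all impossible. Hence [Q(γ):Q] = 4 = [Q(√170, √190):Q], so Q(γ) = Q(√170, √190).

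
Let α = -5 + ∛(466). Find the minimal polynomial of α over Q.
m_α(x) = x^3 + 15x^2 + 75x - 341

Set β = α + 5 = ∛(466), so β^3 = 466. Then (α + 5)^3 - 466 = 0, i.e. α is a root of g(x) = (x + 5)^3 - 466 = x^3 + 15x^2 + 75x - 341. Since g(x) = h(x + 5) where h(x) = x^3 - 466, and h is irreducible over Q (because 466 is not a perfect cube, so h has no rational root, and a monic cubic with no rational root is irreducible), g is also irreducible (irreducibility is preserved under the substitution x → x + 5). Hence m_α(x) = x^3 + 15x^2 + 75x - 341.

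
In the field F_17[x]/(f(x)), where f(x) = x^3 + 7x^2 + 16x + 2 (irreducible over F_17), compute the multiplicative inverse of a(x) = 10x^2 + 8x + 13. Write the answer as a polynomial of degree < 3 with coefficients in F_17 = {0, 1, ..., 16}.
a(x)^(-1) ≡ 8x^2 + 9x + 3 (mod f(x))

Since f is irreducible over F_17, F_17[x]/(f) is a field and a(x) ≠ 0 has an inverse. Apply the extended Euclidean algorithm to f(x) and a(x) in F_17[x]: f(x) = (12x + 3)·a(x) + (6x + 14);  a(x) = (13x + 5)·(6x + 14) + (11). The last nonzero remainder is the constant 11 = gcd(f, a) in F_17. Back-substituting through the division chain expresses 11 = s(x)·a(x) + t(x)·f(x) with s(x) ≡ 3x^2 + 14x + 16 (mod f), so (3x^2 + 14x + 16)·a(x) ≡ 11 (mod f). Multiplying by 11^(-1) ≡ 14 in F_17 gives a(x)^(-1) ≡ 14·(3x^2 + 14x + 16) ≡ 8x^2 + 9x + 3 (mod f). Check: (10x^2 + 8x + 13)·(8x^2 + 9x + 3) = 12x^4 + x^3 + 2x^2 + 5x + 5 ≡ 1 (mod x^3 + 7x^2 + 16x + 2).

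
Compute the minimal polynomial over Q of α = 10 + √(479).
m_α(x) = x^2 - 20x - 379

From α - 10 = √(479), squaring gives (α - 10)^2 = 479, i.e. α^2 - 20α + 100 = 479, so α^2 - 20α - 379 = 0. The discriminant of x^2 - 20x - 379 is (-20)^2 - 4·(-379) = 400 + 1516 = 1916, and 4·(479) is not a perfect square in Q since 479 is squarefree and ≠ 1. Hence x^2 - 20x - 379 is irreducible over Q and is the minimal polynomial of α.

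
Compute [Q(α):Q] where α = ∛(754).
[Q(α):Q] = 3

The minimal polynomial of α is x^3 - 754, irreducible over Q since 754 is not a perfect cube (so x^3 - 754 has no rational root). Hence [Q(α):Q] = deg(m_α) = 3.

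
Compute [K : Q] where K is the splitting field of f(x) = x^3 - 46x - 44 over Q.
[K : Q] = 6

By the rational root test, any rational root of the monic integer polynomial f(x) = x^3 - 46x - 44 must be an integer dividing the constant term -44, i.e. one of ±{1, 2, 4, 11, 22, 44}. Evaluating: f(1) = -89, f(-1) = 1, f(2) = -128, f(-2) = 40, f(4) = -164, f(-4) = 76, f(11) = 781, f(-11) = -869, f(22) = 9592, f(-22) = -9680, f(44) = 83116, f(-44) = -83204; none is 0, so f has no rational root and is therefore irreducible over Q (a cubic with no linear factor over a field is irreducible). For an irreducible cubic, the Galois group is A_3 or S_3 according as the discriminant disc(f) = -4a^3 - 27b^2 = -4·(-46)^3 - 27·(-44)^2 = 337072 is or is not a square in Q. Here disc(f) = 337072 is not a perfect square in Q, so the Galois group of f over Q is not contained in A_3 and must be all of S_3. The splitting field has degree |S_3| = 6 over Q, so [K : Q] = 6.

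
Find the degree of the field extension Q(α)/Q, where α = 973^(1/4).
[Q(α):Q] = 4

α is a root of x^4 - 973. By Eisenstein's criterion at the prime p = 7 (which divides the constant term 973 but p^2 = 49 does not, since 973 is squarefree), x^4 - 973 is irreducible over Q. Hence [Q(α):Q] = 4.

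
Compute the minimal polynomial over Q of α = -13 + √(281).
m_α(x) = x^2 + 26x - 112

From α + 13 = √(281), squaring gives (α + 13)^2 = 281, i.e. α^2 + 26α + 169 = 281, so α^2 + 26α - 112 = 0. The discriminant of x^2 + 26x - 112 is (26)^2 - 4·(-112) = 676 + 448 = 1124, and 4·(281) is not a perfect square in Q since 281 is squarefree and ≠ 1. Hence x^2 + 26x - 112 is irreducible over Q and is the minimal polynomial of α.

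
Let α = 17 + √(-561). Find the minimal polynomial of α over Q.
m_α(x) = x^2 - 34x + 850

From α - 17 = √(-561), squaring gives (α - 17)^2 = -561, i.e. α^2 - 34α + 289 = -561, so α^2 - 34α + 850 = 0. The discriminant of x^2 - 34x + 850 is (-34)^2 - 4·(850) = 1156 - 3400 = -2244, and 4·(-561) is not a perfect square in Q since -561 is squarefree and ≠ 1. Hence x^2 - 34x + 850 is irreducible over Q and is the minimal polynomial of α.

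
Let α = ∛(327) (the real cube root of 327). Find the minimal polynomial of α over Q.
m_α(x) = x^3 - 327

α satisfies α^3 = 327, so x^3 - 327 annihilates α. By the rational root test, a rational root p/q (in lowest terms) of x^3 - 327 would satisfy p^3 = 327 q^3, forcing q = 1 and p^3 = 327; but 327 is not a perfect cube, contradiction. A monic cubic over Q with no rational root is irreducible (any nontrivial factorization would include a linear factor). Hence x^3 - 327 is the minimal polynomial of α, and in particular [Q(α):Q] = 3.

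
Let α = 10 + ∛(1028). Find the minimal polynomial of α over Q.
m_α(x) = x^3 - 30x^2 + 300x - 2028

Set β = α - 10 = ∛(1028), so β^3 = 1028. Then (α - 10)^3 - 1028 = 0, i.e. α is a root of g(x) = (x - 10)^3 - 1028 = x^3 - 30x^2 + 300x - 2028. Since g(x) = h(x - 10) where h(x) = x^3 - 1028, and h is irreducible over Q (because 1028 is not a perfect cube, so h has no rational root, and a monic cubic with no rational root is irreducible), g is also irreducible (irreducibility is preserved under the substitution x → x - 10). Hence m_α(x) = x^3 - 30x^2 + 300x - 2028.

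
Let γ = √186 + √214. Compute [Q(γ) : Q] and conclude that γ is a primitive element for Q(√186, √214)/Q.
[Q(γ) : Q] = 4 (equivalently, Q(γ) = Q(√186, √214))

Obviously Q(γ) ⊆ Q(√186, √214), and [Q(√186, √214):Q] = 4 (since 186, 214 are distinct squarefree integers > 1 with 39804 not a perfect square). To show equality we compute the minimal polynomial of γ. From γ = √186 + √214: γ^2 = 186 + 2√(39804) + 214 = 400 + 2√(39804), so γ^2 - 400 = 2√(39804); squaring, (γ^2 - 400)^2 = 4·39804, i.e. γ^4 - 800γ^2 + 160000 - 159216 = 0, i.e. γ^4 - 800γ^2 + 784 = 0. So γ is a root of x^4 - 800x^2 + 784. This polynomial is irreducible over Q: it has no rational root (each ±√186 ± √214 is irrational), and any factorization into two quadratics over Q would force √(39804) ∈ Q (pairing opposite roots) or √186, √214 ∈ Q (other pairings), all impossible. Hence [Q(γ):Q] = 4 = [Q(√186, √214):Q], so Q(γ) = Q(√186, √214).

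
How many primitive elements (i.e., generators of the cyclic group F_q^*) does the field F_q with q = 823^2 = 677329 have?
There are φ(677328) = 221952 primitive elements

F_q^* is cyclic of order q - 1 = 677328. A cyclic group of order m has exactly φ(m) generators. Here m = 677328 = 2^4 · 3 · 103 · 137, so the number of primitive elements is φ(677328) = 221952.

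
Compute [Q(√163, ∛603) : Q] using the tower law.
[Q(√163, ∛603) : Q] = 6

Let L = Q(√163, ∛603). Since Q(√163) ⊂ L and [Q(√163):Q] = 2, the tower law gives 2 | [L:Q]. Likewise Q(∛603) ⊂ L with [Q(∛603):Q] = 3 (because 603 is not a perfect cube), so 3 | [L:Q]. As gcd(2,3) = 1, [L:Q] is divisible by 6. Conversely L is generated over Q by √163 and ∛603, so [L:Q] ≤ 2·3 = 6. Therefore [Q(√163, ∛603) : Q] = 6.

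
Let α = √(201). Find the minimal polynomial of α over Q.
m_α(x) = x^2 - 201

α satisfies α^2 - 201 = 0, so x^2 - 201 annihilates α. Since d = 201 is squarefree and ≠ 1, it is not a perfect square in Q, so x^2 - 201 has no rational root and is therefore irreducible over Q (a degree-2 polynomial over a field is irreducible iff it has no root). Hence m_α(x) = x^2 - 201.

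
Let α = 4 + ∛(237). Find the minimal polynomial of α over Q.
m_α(x) = x^3 - 12x^2 + 48x - 301

Set β = α - 4 = ∛(237), so β^3 = 237. Then (α - 4)^3 - 237 = 0, i.e. α is a root of g(x) = (x - 4)^3 - 237 = x^3 - 12x^2 + 48x - 301. Since g(x) = h(x - 4) where h(x) = x^3 - 237, and h is irreducible over Q (because 237 is not a perfect cube, so h has no rational root, and a monic cubic with no rational root is irreducible), g is also irreducible (irreducibility is preserved under the substitution x → x - 4). Hence m_α(x) = x^3 - 12x^2 + 48x - 301.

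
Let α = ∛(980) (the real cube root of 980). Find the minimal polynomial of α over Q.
m_α(x) = x^3 - 980

α satisfies α^3 = 980, so x^3 - 980 annihilates α. By the rational root test, a rational root p/q (in lowest terms) of x^3 - 980 would satisfy p^3 = 980 q^3, forcing q = 1 and p^3 = 980; but 980 is not a perfect cube, contradiction. A monic cubic over Q with no rational root is irreducible (any nontrivial factorization would include a linear factor). Hence x^3 - 980 is the minimal polynomial of α, and in particular [Q(α):Q] = 3.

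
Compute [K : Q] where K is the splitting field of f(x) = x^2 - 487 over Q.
[K : Q] = 2

f(x) = x^2 - 487 factors as (x - √487)(x + √487). The splitting field is K = Q(√487). Since 487 is squarefree and > 1, it is not a perfect square, so x^2 - 487 is irreducible over Q and [Q(√487) : Q] = 2. Hence [K : Q] = 2.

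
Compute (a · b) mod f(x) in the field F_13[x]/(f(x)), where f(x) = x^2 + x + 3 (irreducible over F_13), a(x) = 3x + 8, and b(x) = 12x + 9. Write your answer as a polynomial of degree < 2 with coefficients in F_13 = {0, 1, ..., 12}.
a · b ≡ 9x + 3 (mod f(x))

Multiply in F_13[x]: a(x)·b(x) = (3x + 8)·(12x + 9) = 10x^2 + 6x + 7. This has degree ≥ 2, so divide by f(x) over F_13: 10x^2 + 6x + 7 = (10)·(x^2 + x + 3) + (9x + 3). Hence a·b ≡ 9x + 3 (mod f). (F_13[x]/(f) is a field with 13^2 = 169 elements since f is irreducible of degree 2.)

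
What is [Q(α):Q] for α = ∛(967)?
[Q(α):Q] = 3

The minimal polynomial of α is x^3 - 967, irreducible over Q since 967 is not a perfect cube (so x^3 - 967 has no rational root). Hence [Q(α):Q] = deg(m_α) = 3.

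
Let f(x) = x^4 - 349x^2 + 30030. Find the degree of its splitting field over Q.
[K : Q] = 4

Solving the quadratic in x^2: x^2 = (349 ± √(349^2 - 4·30030))/2 = (349 ± √1681)/2 = (349 ± 41)/2, giving x^2 = 195 or x^2 = 154. So f(x) = (x^2 - 195)(x^2 - 154) and the roots of f are ±√195, ±√154. Hence the splitting field is K = Q(√195, √154). Since 195 and 154 are distinct squarefree integers > 1, their product 30030 is not a perfect square, so √154 ∉ Q(√195). By the tower law [K:Q] = [Q(√195,√154):Q(√195)] · [Q(√195):Q] = 2 · 2 = 4.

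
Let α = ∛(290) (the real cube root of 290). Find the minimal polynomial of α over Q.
m_α(x) = x^3 - 290

α satisfies α^3 = 290, so x^3 - 290 annihilates α. By the rational root test, a rational root p/q (in lowest terms) of x^3 - 290 would satisfy p^3 = 290 q^3, forcing q = 1 and p^3 = 290; but 290 is not a perfect cube, contradiction. A monic cubic over Q with no rational root is irreducible (any nontrivial factorization would include a linear factor). Hence x^3 - 290 is the minimal polynomial of α, and in particular [Q(α):Q] = 3.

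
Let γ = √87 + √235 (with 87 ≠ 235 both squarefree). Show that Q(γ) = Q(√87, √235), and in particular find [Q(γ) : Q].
[Q(γ) : Q] = 4 (equivalently, Q(γ) = Q(√87, √235))

Obviously Q(γ) ⊆ Q(√87, √235), and [Q(√87, √235):Q] = 4 (since 87, 235 are distinct squarefree integers > 1 with 20445 not a perfect square). To show equality we compute the minimal polynomial of γ. From γ = √87 + √235: γ^2 = 87 + 2√(20445) + 235 = 322 + 2√(20445), so γ^2 - 322 = 2√(20445); squaring, (γ^2 - 322)^2 = 4·20445, i.e. γ^4 - 644γ^2 + 103684 - 81780 = 0, i.e. γ^4 - 644γ^2 + 21904 = 0. So γ is a root of x^4 - 644x^2 + 21904. This polynomial is irreducible over Q: it has no rational root (each ±√87 ± √235 is irrational), and any factorization into two quadratics over Q would force √(20445) ∈ Q (pairing opposite roots) or √87, √235 ∈ Q (other pairings), all impossible. Hence [Q(γ):Q] = 4 = [Q(√87, √235):Q], so Q(γ) = Q(√87, √235).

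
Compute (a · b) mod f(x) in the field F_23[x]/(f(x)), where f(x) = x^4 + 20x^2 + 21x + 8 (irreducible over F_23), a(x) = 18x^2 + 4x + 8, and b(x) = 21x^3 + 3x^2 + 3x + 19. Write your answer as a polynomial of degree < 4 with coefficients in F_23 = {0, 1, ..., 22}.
a · b ≡ 11x^3 + 7x^2 + 20x + 14 (mod f(x))

Multiply in F_23[x]: a(x)·b(x) = (18x^2 + 4x + 8)·(21x^3 + 3x^2 + 3x + 19) = 10x^5 + 4x^3 + 10x^2 + 8x + 14. This has degree ≥ 4, so divide by f(x) over F_23: 10x^5 + 4x^3 + 10x^2 + 8x + 14 = (10x)·(x^4 + 20x^2 + 21x + 8) + (11x^3 + 7x^2 + 20x + 14). Hence a·b ≡ 11x^3 + 7x^2 + 20x + 14 (mod f). (F_23[x]/(f) is a field with 23^4 = 279841 elements since f is irreducible of degree 4.)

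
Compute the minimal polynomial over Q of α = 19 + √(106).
m_α(x) = x^2 - 38x + 255

From α - 19 = √(106), squaring gives (α - 19)^2 = 106, i.e. α^2 - 38α + 361 = 106, so α^2 - 38α + 255 = 0. The discriminant of x^2 - 38x + 255 is (-38)^2 - 4·(255) = 1444 - 1020 = 424, and 4·(106) is not a perfect square in Q since 106 is squarefree and ≠ 1. Hence x^2 - 38x + 255 is irreducible over Q and is the minimal polynomial of α.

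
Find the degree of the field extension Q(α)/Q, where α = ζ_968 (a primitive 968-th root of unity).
[Q(α):Q] = 440

The minimal polynomial of ζ_968 over Q is the 968-th cyclotomic polynomial Φ_968(x), which is irreducible over Q and has degree φ(968) = 440. Hence [Q(α):Q] = φ(968) = 440.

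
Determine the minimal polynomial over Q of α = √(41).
m_α(x) = x^2 - 41

α satisfies α^2 - 41 = 0, so x^2 - 41 annihilates α. Since d = 41 is squarefree and ≠ 1, it is not a perfect square in Q, so x^2 - 41 has no rational root and is therefore irreducible over Q (a degree-2 polynomial over a field is irreducible iff it has no root). Hence m_α(x) = x^2 - 41.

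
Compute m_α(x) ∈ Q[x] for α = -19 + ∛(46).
m_α(x) = x^3 + 57x^2 + 1083x + 6813

Set β = α + 19 = ∛(46), so β^3 = 46. Then (α + 19)^3 - 46 = 0, i.e. α is a root of g(x) = (x + 19)^3 - 46 = x^3 + 57x^2 + 1083x + 6813. Since g(x) = h(x + 19) where h(x) = x^3 - 46, and h is irreducible over Q (because 46 is not a perfect cube, so h has no rational root, and a monic cubic with no rational root is irreducible), g is also irreducible (irreducibility is preserved under the substitution x → x + 19). Hence m_α(x) = x^3 + 57x^2 + 1083x + 6813.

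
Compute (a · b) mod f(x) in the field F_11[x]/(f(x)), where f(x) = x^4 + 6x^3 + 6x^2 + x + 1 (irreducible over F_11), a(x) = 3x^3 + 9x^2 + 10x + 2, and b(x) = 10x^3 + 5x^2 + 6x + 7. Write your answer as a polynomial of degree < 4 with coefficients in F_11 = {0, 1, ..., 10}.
a · b ≡ 2x^3 + 10x + 10 (mod f(x))

Multiply in F_11[x]: a(x)·b(x) = (3x^3 + 9x^2 + 10x + 2)·(10x^3 + 5x^2 + 6x + 7) = 8x^6 + 6x^5 + 9x^4 + 2x^3 + x^2 + 5x + 3. This has degree ≥ 4, so divide by f(x) over F_11: 8x^6 + 6x^5 + 9x^4 + 2x^3 + x^2 + 5x + 3 = (8x^2 + 2x + 4)·(x^4 + 6x^3 + 6x^2 + x + 1) + (2x^3 + 10x + 10). Hence a·b ≡ 2x^3 + 10x + 10 (mod f). (F_11[x]/(f) is a field with 11^4 = 14641 elements since f is irreducible of degree 4.)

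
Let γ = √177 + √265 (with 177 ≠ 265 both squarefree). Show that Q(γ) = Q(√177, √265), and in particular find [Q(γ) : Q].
[Q(γ) : Q] = 4 (equivalently, Q(γ) = Q(√177, √265))

Obviously Q(γ) ⊆ Q(√177, √265), and [Q(√177, √265):Q] = 4 (since 177, 265 are distinct squarefree integers > 1 with 46905 not a perfect square). To show equality we compute the minimal polynomial of γ. From γ = √177 + √265: γ^2 = 177 + 2√(46905) + 265 = 442 + 2√(46905), so γ^2 - 442 = 2√(46905); squaring, (γ^2 - 442)^2 = 4·46905, i.e. γ^4 - 884γ^2 + 195364 - 187620 = 0, i.e. γ^4 - 884γ^2 + 7744 = 0. So γ is a root of x^4 - 884x^2 + 7744. This polynomial is irreducible over Q: it has no rational root (each ±√177 ± √265 is irrational), and any factorization into two quadratics over Q would force √(46905) ∈ Q (pairing opposite roots) or √177, √265 ∈ Q (other pairings), all impossible. Hence [Q(γ):Q] = 4 = [Q(√177, √265):Q], so Q(γ) = Q(√177, √265).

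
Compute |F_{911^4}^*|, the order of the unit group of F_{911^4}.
|F_{911^4}^*| = 688768866240

F_{911^4} has 911^4 = 688768866241 elements; its multiplicative group consists of all nonzero elements, so |F_{911^4}^*| = 688768866241 - 1 = 688768866240. (It is cyclic since any finite subgroup of the multiplicative group of a field is cyclic.)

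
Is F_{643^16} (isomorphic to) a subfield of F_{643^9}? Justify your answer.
No: F_{643^16} is not a subfield of F_{643^9}

F_{p^m} embeds in F_{p^n} iff m | n. Here 16 ∤ 9 (since 9 = 0·16 + 9 with remainder 9 ≠ 0), so F_{643^16} is not a subfield of F_{643^9}. Equivalently: if it were, the tower law would give 16 = [F_{643^16}:F_643] dividing [F_{643^9}:F_643] = 9, contradiction.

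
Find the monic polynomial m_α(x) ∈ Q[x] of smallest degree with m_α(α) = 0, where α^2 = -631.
m_α(x) = x^2 + 631

α satisfies α^2 + 631 = 0, so x^2 + 631 annihilates α. Since d = -631 is squarefree and ≠ 1, it is not a perfect square in Q, so x^2 + 631 has no rational root and is therefore irreducible over Q (a degree-2 polynomial over a field is irreducible iff it has no root). Hence m_α(x) = x^2 + 631.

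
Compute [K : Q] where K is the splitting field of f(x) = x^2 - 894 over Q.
[K : Q] = 2

f(x) = x^2 - 894 factors as (x - √894)(x + √894). The splitting field is K = Q(√894). Since 894 is squarefree and > 1, it is not a perfect square, so x^2 - 894 is irreducible over Q and [Q(√894) : Q] = 2. Hence [K : Q] = 2.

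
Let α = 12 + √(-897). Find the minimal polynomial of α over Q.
m_α(x) = x^2 - 24x + 1041

From α - 12 = √(-897), squaring gives (α - 12)^2 = -897, i.e. α^2 - 24α + 144 = -897, so α^2 - 24α + 1041 = 0. The discriminant of x^2 - 24x + 1041 is (-24)^2 - 4·(1041) = 576 - 4164 = -3588, and 4·(-897) is not a perfect square in Q since -897 is squarefree and ≠ 1. Hence x^2 - 24x + 1041 is irreducible over Q and is the minimal polynomial of α.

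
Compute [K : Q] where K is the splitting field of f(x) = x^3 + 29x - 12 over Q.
[K : Q] = 6

By the rational root test, any rational root of the monic integer polynomial f(x) = x^3 + 29x - 12 must be an integer dividing the constant term -12, i.e. one of ±{1, 2, 3, 4, 6, 12}. Evaluating: f(1) = 18, f(-1) = -42, f(2) = 54, f(-2) = -78, f(3) = 102, f(-3) = -126, f(4) = 168, f(-4) = -192, f(6) = 378, f(-6) = -402, f(12) = 2064, f(-12) = -2088; none is 0, so f has no rational root and is therefore irreducible over Q (a cubic with no linear factor over a field is irreducible). For an irreducible cubic, the Galois group is A_3 or S_3 according as the discriminant disc(f) = -4a^3 - 27b^2 = -4·(29)^3 - 27·(-12)^2 = -101444 is or is not a square in Q. Here disc(f) = -101444 is not a perfect square in Q, so the Galois group of f over Q is not contained in A_3 and must be all of S_3. The splitting field has degree |S_3| = 6 over Q, so [K : Q] = 6.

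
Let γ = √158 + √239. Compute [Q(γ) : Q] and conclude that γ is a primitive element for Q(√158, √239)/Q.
[Q(γ) : Q] = 4 (equivalently, Q(γ) = Q(√158, √239))

Obviously Q(γ) ⊆ Q(√158, √239), and [Q(√158, √239):Q] = 4 (since 158, 239 are distinct squarefree integers > 1 with 37762 not a perfect square). To show equality we compute the minimal polynomial of γ. From γ = √158 + √239: γ^2 = 158 + 2√(37762) + 239 = 397 + 2√(37762), so γ^2 - 397 = 2√(37762); squaring, (γ^2 - 397)^2 = 4·37762, i.e. γ^4 - 794γ^2 + 157609 - 151048 = 0, i.e. γ^4 - 794γ^2 + 6561 = 0. So γ is a root of x^4 - 794x^2 + 6561. This polynomial is irreducible over Q: it has no rational root (each ±√158 ± √239 is irrational), and any factorization into two quadratics over Q would force √(37762) ∈ Q (pairing opposite roots) or √158, √239 ∈ Q (other pairings), all impossible. Hence [Q(γ):Q] = 4 = [Q(√158, √239):Q], so Q(γ) = Q(√158, √239).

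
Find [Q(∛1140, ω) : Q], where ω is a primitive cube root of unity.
[Q(∛1140, ω) : Q] = 6

[Q(∛1140):Q] = 3 (min poly x^3 - 1140, irreducible since 1140 is not a perfect cube). [Q(ω):Q] = 2 (min poly x^2 + x + 1). Since Q(∛1140) ⊂ R and ω ∉ R, we have ω ∉ Q(∛1140), so x^2 + x + 1 remains irreducible over Q(∛1140) and [Q(∛1140, ω) : Q(∛1140)] = 2. By the tower law, [Q(∛1140, ω) : Q] = 3 · 2 = 6. (In fact Q(∛1140, ω) is the splitting field of x^3 - 1140 over Q.)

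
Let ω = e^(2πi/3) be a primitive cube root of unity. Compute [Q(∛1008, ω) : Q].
[Q(∛1008, ω) : Q] = 6

[Q(∛1008):Q] = 3 (min poly x^3 - 1008, irreducible since 1008 is not a perfect cube). [Q(ω):Q] = 2 (min poly x^2 + x + 1). Since Q(∛1008) ⊂ R and ω ∉ R, we have ω ∉ Q(∛1008), so x^2 + x + 1 remains irreducible over Q(∛1008) and [Q(∛1008, ω) : Q(∛1008)] = 2. By the tower law, [Q(∛1008, ω) : Q] = 3 · 2 = 6. (In fact Q(∛1008, ω) is the splitting field of x^3 - 1008 over Q.)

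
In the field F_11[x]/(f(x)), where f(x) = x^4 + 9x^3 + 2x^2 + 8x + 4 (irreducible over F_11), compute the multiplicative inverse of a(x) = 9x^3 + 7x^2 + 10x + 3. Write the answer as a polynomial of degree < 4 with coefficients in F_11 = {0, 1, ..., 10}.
a(x)^(-1) ≡ 5x^3 + 4x^2 + 2x + 5 (mod f(x))

Since f is irreducible over F_11, F_11[x]/(f) is a field and a(x) ≠ 0 has an inverse. Apply the extended Euclidean algorithm to f(x) and a(x) in F_11[x]: f(x) = (5x + 2)·a(x) + (4x^2 + 6x + 9);  a(x) = (5x + 8)·(4x^2 + 6x + 9) + (5x + 8);  (4x^2 + 6x + 9) = (3x + 3)·(5x + 8) + (7). The last nonzero remainder is the constant 7 = gcd(f, a) in F_11. Back-substituting through the division chain expresses 7 = s(x)·a(x) + t(x)·f(x) with s(x) ≡ 2x^3 + 6x^2 + 3x + 2 (mod f), so (2x^3 + 6x^2 + 3x + 2)·a(x) ≡ 7 (mod f). Multiplying by 7^(-1) ≡ 8 in F_11 gives a(x)^(-1) ≡ 8·(2x^3 + 6x^2 + 3x + 2) ≡ 5x^3 + 4x^2 + 2x + 5 (mod f). Check: (9x^3 + 7x^2 + 10x + 3)·(5x^3 + 4x^2 + 2x + 5) = x^6 + 5x^5 + 8x^4 + 4x^3 + x^2 + x + 4 ≡ 1 (mod x^4 + 9x^3 + 2x^2 + 8x + 4).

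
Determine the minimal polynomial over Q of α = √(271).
m_α(x) = x^2 - 271

α satisfies α^2 - 271 = 0, so x^2 - 271 annihilates α. Since d = 271 is squarefree and ≠ 1, it is not a perfect square in Q, so x^2 - 271 has no rational root and is therefore irreducible over Q (a degree-2 polynomial over a field is irreducible iff it has no root). Hence m_α(x) = x^2 - 271.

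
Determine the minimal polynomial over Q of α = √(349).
m_α(x) = x^2 - 349

α satisfies α^2 - 349 = 0, so x^2 - 349 annihilates α. Since d = 349 is squarefree and ≠ 1, it is not a perfect square in Q, so x^2 - 349 has no rational root and is therefore irreducible over Q (a degree-2 polynomial over a field is irreducible iff it has no root). Hence m_α(x) = x^2 - 349.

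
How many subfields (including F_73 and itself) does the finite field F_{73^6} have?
F_{73^6} has 4 subfields

The subfields of F_{p^n} are exactly the fields F_{p^d} for d | n (each is the fixed field of the unique index-d subgroup of Gal(F_{p^n}/F_p) ≅ Z/nZ). The divisors of n = 6 are {1, 2, 3, 6}, giving 4 subfields: F_{73^1}, F_{73^2}, F_{73^3}, F_{73^6}.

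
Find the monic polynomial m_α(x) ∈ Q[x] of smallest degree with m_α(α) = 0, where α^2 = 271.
m_α(x) = x^2 - 271

α satisfies α^2 - 271 = 0, so x^2 - 271 annihilates α. Since d = 271 is squarefree and ≠ 1, it is not a perfect square in Q, so x^2 - 271 has no rational root and is therefore irreducible over Q (a degree-2 polynomial over a field is irreducible iff it has no root). Hence m_α(x) = x^2 - 271.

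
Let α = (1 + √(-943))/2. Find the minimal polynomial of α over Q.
m_α(x) = x^2 - x + 236

From 2α - 1 = √(-943), squaring gives (2α - 1)^2 = -943, i.e. 4α^2 - 4α + 1 = -943, so α^2 - α + (1 + 943)/4 = 0. Since -943 ≡ 1 (mod 4), (1 + 943)/4 = 236 ∈ Z. The polynomial x^2 - x + 236 has discriminant 1 - 4·(236) = -943, which is not a perfect square in Q (d = -943 is squarefree and ≠ 1), so x^2 - x + 236 is irreducible over Q. It is the minimal polynomial of α.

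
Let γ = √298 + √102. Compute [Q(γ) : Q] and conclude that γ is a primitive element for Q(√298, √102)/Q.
[Q(γ) : Q] = 4 (equivalently, Q(γ) = Q(√298, √102))

Obviously Q(γ) ⊆ Q(√298, √102), and [Q(√298, √102):Q] = 4 (since 298, 102 are distinct squarefree integers > 1 with 30396 not a perfect square). To show equality we compute the minimal polynomial of γ. From γ = √298 + √102: γ^2 = 298 + 2√(30396) + 102 = 400 + 2√(30396), so γ^2 - 400 = 2√(30396); squaring, (γ^2 - 400)^2 = 4·30396, i.e. γ^4 - 800γ^2 + 160000 - 121584 = 0, i.e. γ^4 - 800γ^2 + 38416 = 0. So γ is a root of x^4 - 800x^2 + 38416. This polynomial is irreducible over Q: it has no rational root (each ±√298 ± √102 is irrational), and any factorization into two quadratics over Q would force √(30396) ∈ Q (pairing opposite roots) or √298, √102 ∈ Q (other pairings), all impossible. Hence [Q(γ):Q] = 4 = [Q(√298, √102):Q], so Q(γ) = Q(√298, √102).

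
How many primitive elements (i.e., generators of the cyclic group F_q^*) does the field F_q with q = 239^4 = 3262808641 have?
There are φ(3262808640) = 647921664 primitive elements

F_q^* is cyclic of order q - 1 = 3262808640. A cyclic group of order m has exactly φ(m) generators. Here m = 3262808640 = 2^6 · 3 · 5 · 7 · 13^4 · 17, so the number of primitive elements is φ(3262808640) = 647921664.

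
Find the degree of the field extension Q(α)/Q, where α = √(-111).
[Q(α):Q] = 2

[Q(α):Q] equals the degree of the minimal polynomial of α. Here α^2 = -111 and x^2 + 111 is irreducible (d = -111 is squarefree, ≠ 1, hence not a square), so deg(m_α) = 2. Thus [Q(α):Q] = 2.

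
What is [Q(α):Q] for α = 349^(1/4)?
[Q(α):Q] = 4

α is a root of x^4 - 349. By Eisenstein's criterion at the prime p = 349 (which divides the constant term 349 but p^2 = 121801 does not, since 349 is squarefree), x^4 - 349 is irreducible over Q. Hence [Q(α):Q] = 4.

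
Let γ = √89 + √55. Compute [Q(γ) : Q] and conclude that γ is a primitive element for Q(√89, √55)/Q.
[Q(γ) : Q] = 4 (equivalently, Q(γ) = Q(√89, √55))

Obviously Q(γ) ⊆ Q(√89, √55), and [Q(√89, √55):Q] = 4 (since 89, 55 are distinct squarefree integers > 1 with 4895 not a perfect square). To show equality we compute the minimal polynomial of γ. From γ = √89 + √55: γ^2 = 89 + 2√(4895) + 55 = 144 + 2√(4895), so γ^2 - 144 = 2√(4895); squaring, (γ^2 - 144)^2 = 4·4895, i.e. γ^4 - 288γ^2 + 20736 - 19580 = 0, i.e. γ^4 - 288γ^2 + 1156 = 0. So γ is a root of x^4 - 288x^2 + 1156. This polynomial is irreducible over Q: it has no rational root (each ±√89 ± √55 is irrational), and any factorization into two quadratics over Q would force √(4895) ∈ Q (pairing opposite roots) or √89, √55 ∈ Q (other pairings), all impossible. Hence [Q(γ):Q] = 4 = [Q(√89, √55):Q], so Q(γ) = Q(√89, √55).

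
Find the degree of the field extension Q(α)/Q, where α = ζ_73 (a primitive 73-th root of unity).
[Q(α):Q] = 72

The minimal polynomial of ζ_73 over Q is the 73-th cyclotomic polynomial Φ_73(x), which is irreducible over Q and has degree φ(73) = 72. Hence [Q(α):Q] = φ(73) = 72.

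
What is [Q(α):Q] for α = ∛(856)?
[Q(α):Q] = 3

The minimal polynomial of α is x^3 - 856, irreducible over Q since 856 is not a perfect cube (so x^3 - 856 has no rational root). Hence [Q(α):Q] = deg(m_α) = 3.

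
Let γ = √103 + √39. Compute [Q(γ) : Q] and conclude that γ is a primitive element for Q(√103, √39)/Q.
[Q(γ) : Q] = 4 (equivalently, Q(γ) = Q(√103, √39))

Obviously Q(γ) ⊆ Q(√103, √39), and [Q(√103, √39):Q] = 4 (since 103, 39 are distinct squarefree integers > 1 with 4017 not a perfect square). To show equality we compute the minimal polynomial of γ. From γ = √103 + √39: γ^2 = 103 + 2√(4017) + 39 = 142 + 2√(4017), so γ^2 - 142 = 2√(4017); squaring, (γ^2 - 142)^2 = 4·4017, i.e. γ^4 - 284γ^2 + 20164 - 16068 = 0, i.e. γ^4 - 284γ^2 + 4096 = 0. So γ is a root of x^4 - 284x^2 + 4096. This polynomial is irreducible over Q: it has no rational root (each ±√103 ± √39 is irrational), and any factorization into two quadratics over Q would force √(4017) ∈ Q (pairing opposite roots) or √103, √39 ∈ Q (other pairings), all impossible. Hence [Q(γ):Q] = 4 = [Q(√103, √39):Q], so Q(γ) = Q(√103, √39).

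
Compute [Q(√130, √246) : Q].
[Q(√130, √246) : Q] = 4

[Q(√130):Q] = 2 (min poly x^2 - 130, irreducible since 130 is squarefree > 1). For the top step, suppose √246 ∈ Q(√130), say √246 = c + d√130 with c, d ∈ Q. Squaring: 246 = c^2 + 130d^2 + 2cd√130. Since √130 ∉ Q this forces 2cd = 0. If d = 0 then √246 = c ∈ Q, contradicting 246 squarefree > 1. If c = 0 then 246 = 130d^2, so 130·246 = (130d)^2 is a perfect square in Q — but 130·246 = 31980 is not a perfect square (since 130 and 246 are distinct squarefree integers). Contradiction. Hence √246 ∉ Q(√130), so x^2 - 246 stays irreducible over Q(√130) and [Q(√130, √246) : Q(√130)] = 2. By the tower law, [Q(√130, √246) : Q] = 2 · 2 = 4.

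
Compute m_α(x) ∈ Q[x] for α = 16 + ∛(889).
m_α(x) = x^3 - 48x^2 + 768x - 4985

Set β = α - 16 = ∛(889), so β^3 = 889. Then (α - 16)^3 - 889 = 0, i.e. α is a root of g(x) = (x - 16)^3 - 889 = x^3 - 48x^2 + 768x - 4985. Since g(x) = h(x - 16) where h(x) = x^3 - 889, and h is irreducible over Q (because 889 is not a perfect cube, so h has no rational root, and a monic cubic with no rational root is irreducible), g is also irreducible (irreducibility is preserved under the substitution x → x - 16). Hence m_α(x) = x^3 - 48x^2 + 768x - 4985.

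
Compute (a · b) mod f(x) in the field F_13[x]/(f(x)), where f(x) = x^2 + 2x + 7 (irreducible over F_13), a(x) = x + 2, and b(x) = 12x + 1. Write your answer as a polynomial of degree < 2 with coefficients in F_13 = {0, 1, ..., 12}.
a · b ≡ x + 9 (mod f(x))

Multiply in F_13[x]: a(x)·b(x) = (x + 2)·(12x + 1) = 12x^2 + 12x + 2. This has degree ≥ 2, so divide by f(x) over F_13: 12x^2 + 12x + 2 = (12)·(x^2 + 2x + 7) + (x + 9). Hence a·b ≡ x + 9 (mod f). (F_13[x]/(f) is a field with 13^2 = 169 elements since f is irreducible of degree 2.)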